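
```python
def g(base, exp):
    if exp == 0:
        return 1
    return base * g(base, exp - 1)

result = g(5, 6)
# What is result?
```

g(5, 6) = 5 * 5 * 5 * 5 * 5 * 5 = 15625

Answer: 15625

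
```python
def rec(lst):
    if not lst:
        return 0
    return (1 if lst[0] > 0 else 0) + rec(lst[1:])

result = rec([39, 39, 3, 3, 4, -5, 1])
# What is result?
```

Count of positive elements in [39, 39, 3, 3, 4, -5, 1] = 6

Answer: 6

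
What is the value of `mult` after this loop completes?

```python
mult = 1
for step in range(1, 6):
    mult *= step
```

5! = 120
`mult` takes the values: 1 → 2 → 6 → 24 → 120

Answer: 120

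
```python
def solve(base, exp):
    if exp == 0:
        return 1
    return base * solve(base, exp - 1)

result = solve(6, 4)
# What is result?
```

solve(6, 4) = 6 * 6 * 6 * 6 = 1296

Answer: 1296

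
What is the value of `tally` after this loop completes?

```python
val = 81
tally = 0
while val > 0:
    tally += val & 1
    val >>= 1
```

Count set bits in 81 (binary: 0b1010001)
`tally` takes the values: 0 → 1 → 2 → 3

Answer: 3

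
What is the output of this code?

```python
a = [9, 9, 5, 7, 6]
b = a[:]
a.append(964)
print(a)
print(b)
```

Key concept: slice [:] creates copy.
Step by step:
`a = [9, 9, 5, 7, 6]` → a = [9, 9, 5, 7, 6]
`b = a[:]` → b = [9, 9, 5, 7, 6]
`a.append(964)` → a = [9, 9, 5, 7, 6, 964]
`print(a)` → prints [9, 9, 5, 7, 6, 964]
`print(b)` → prints [9, 9, 5, 7, 6]

Answer:
[9, 9, 5, 7, 6, 964]
[9, 9, 5, 7, 6]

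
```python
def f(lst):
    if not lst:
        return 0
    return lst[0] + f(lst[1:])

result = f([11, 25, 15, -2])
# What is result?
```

11 + 25 + 15 + (-2) + 0 = 49

Answer: 49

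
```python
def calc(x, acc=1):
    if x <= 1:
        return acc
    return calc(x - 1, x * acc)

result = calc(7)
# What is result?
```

Accumulator trace (n, acc): (7, 1) -> (6, 7) -> (5, 42) -> (4, 210) -> (3, 840) -> (2, 2520) -> (1, 5040) -> return 5040

Answer: 5040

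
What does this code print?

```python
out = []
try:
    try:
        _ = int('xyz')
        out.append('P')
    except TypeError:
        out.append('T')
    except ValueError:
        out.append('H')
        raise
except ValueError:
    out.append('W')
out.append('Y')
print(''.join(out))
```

Execution trace: 'H' (inner except ValueError) → 'W' (outer except ValueError) → 'Y' (after the try/except). Output: HWY

Answer: HWY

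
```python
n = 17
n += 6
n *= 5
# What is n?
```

Trace:
`n = 17` → n = 17
`n += 6` → n = 23
`n *= 5` → n = 115
So n = 115

Answer: 115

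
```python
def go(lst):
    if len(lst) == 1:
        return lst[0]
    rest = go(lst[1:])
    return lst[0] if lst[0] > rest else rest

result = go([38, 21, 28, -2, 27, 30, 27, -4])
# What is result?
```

Recursive max over [38, 21, 28, -2, 27, 30, 27, -4] = 38

Answer: 38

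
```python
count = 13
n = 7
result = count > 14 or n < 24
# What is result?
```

Trace:
`count = 13` → count = 13
`n = 7` → n = 7
`result = count > 14 or n < 24` → result = True
So result = True

Answer: True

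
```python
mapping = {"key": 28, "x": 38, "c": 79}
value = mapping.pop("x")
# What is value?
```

Trace:
`mapping = {"key": 28, "x": 38, "c": 79}` → mapping = {'key': 28, 'x': 38, 'c': 79}
`value = mapping.pop("x")` → mapping = {'key': 28, 'c': 79}; value = 38
So value = 38

Answer: 38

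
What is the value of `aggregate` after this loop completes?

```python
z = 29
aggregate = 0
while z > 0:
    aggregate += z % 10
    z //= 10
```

Sum digits of 29
`aggregate` takes the values: 0 → 9 → 11

Answer: 11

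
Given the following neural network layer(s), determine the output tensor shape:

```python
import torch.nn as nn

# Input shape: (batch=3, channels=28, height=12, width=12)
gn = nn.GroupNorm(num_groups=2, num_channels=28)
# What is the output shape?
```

Input: (3, 28, 12, 12) -> Output: (3, 28, 12, 12)

Answer: (3, 28, 12, 12)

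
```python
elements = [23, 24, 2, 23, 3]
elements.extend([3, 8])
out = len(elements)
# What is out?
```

Trace:
`elements = [23, 24, 2, 23, 3]` → elements = [23, 24, 2, 23, 3]
`elements.extend([3, 8])` → elements = [23, 24, 2, 23, 3, 3, 8]
`out = len(elements)` → out = 7
So out = 7

Answer: 7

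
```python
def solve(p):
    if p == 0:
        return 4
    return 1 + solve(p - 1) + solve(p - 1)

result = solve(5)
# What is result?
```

solve(p) = 1 + 2·solve(p-1), solve(0)=4. Closed form: (4+1)·2^5 - 1 = 159.

Answer: 159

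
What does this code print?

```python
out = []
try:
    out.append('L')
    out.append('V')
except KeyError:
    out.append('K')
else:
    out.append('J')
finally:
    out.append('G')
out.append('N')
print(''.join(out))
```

Execution trace: 'L' (try body) → 'V' (try body, no exception) → 'J' (else) → 'G' (finally) → 'N' (after the try/except). Output: LVJGN

Answer: LVJGN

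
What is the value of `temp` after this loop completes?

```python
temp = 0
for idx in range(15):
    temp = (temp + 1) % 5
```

Increment mod 5, 15 times = 0
`temp` takes the values: 0 → 1 → 2 → 3 → 4 → 0 → 1 → 2 → 3 → 4 → 0 → 1 → 2 → 3 → 4 → 0

Answer: 0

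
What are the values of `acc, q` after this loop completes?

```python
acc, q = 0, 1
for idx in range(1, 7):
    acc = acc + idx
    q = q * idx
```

Sum and factorial of 1 to 6
`acc, q` takes the values: (0, 1) → (1, 1) → (3, 1) → (3, 2) → (6, 2) → (6, 6) → (10, 6) → (10, 24) → (15, 24) → (15, 120) → (21, 120) → (21, 720)

Answer: 21, 720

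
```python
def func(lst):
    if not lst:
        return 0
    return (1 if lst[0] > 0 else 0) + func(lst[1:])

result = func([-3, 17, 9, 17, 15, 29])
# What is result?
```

Count of positive elements in [-3, 17, 9, 17, 15, 29] = 5

Answer: 5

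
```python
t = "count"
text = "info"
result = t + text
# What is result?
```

Trace:
`t = "count"` → t = 'count'
`text = "info"` → text = 'info'
`result = t + text` → result = 'countinfo'
So result = 'countinfo'

Answer: 'countinfo'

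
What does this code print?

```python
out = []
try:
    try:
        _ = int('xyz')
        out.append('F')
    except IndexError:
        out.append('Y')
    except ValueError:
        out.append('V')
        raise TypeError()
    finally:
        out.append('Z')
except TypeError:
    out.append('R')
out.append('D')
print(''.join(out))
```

Execution trace: 'V' (inner except ValueError) → 'Z' (inner finally) → 'R' (outer except TypeError) → 'D' (after the try/except). Output: VZRD

Answer: VZRD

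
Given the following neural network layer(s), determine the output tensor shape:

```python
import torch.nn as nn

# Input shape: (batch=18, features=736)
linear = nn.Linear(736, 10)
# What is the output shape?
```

Input: (18, 736) -> Output: (18, 10)

Answer: (18, 10)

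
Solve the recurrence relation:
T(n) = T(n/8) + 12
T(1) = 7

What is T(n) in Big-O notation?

Each step divides n by 8 and adds 12. After log_8(n) steps we reach T(1)=7. So T(n) = 12·log_8(n) + 7 = O(log n).

Answer: O(log n)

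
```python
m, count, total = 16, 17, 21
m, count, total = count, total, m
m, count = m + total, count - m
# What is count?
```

Trace:
`m, count, total = 16, 17, 21` → m = 16; count = 17; total = 21
`m, count, total = count, total, m` → m = 17; count = 21; total = 16
`m, count = m + total, count - m` → m = 33; count = 4
So count = 4

Answer: 4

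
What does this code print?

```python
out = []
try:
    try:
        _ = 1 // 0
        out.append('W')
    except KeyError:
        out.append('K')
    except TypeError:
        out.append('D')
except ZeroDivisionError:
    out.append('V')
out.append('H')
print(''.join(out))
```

Execution trace: 'V' (outer except ZeroDivisionError) → 'H' (after the try/except). Output: VH

Answer: VH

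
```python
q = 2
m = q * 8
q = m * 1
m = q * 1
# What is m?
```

Trace:
`q = 2` → q = 2
`m = q * 8` → m = 16
`q = m * 1` → q = 16
`m = q * 1` → m = 16
So m = 16

Answer: 16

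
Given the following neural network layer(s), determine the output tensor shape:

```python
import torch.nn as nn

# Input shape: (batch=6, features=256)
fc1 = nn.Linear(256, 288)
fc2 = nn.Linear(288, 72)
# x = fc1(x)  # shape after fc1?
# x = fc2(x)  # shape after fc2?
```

Input: (6, 256) -> after fc1: (6, 288) -> Output: (6, 72)

Answer: (6, 72)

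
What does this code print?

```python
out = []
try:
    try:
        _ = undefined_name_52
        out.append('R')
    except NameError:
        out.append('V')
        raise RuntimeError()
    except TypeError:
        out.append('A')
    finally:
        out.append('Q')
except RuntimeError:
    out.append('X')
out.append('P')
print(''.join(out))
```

Execution trace: 'V' (inner except NameError) → 'Q' (inner finally) → 'X' (outer except RuntimeError) → 'P' (after the try/except). Output: VQXP

Answer: VQXP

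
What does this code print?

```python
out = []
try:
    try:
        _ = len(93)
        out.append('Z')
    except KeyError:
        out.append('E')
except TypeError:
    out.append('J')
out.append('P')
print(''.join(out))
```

Execution trace: 'J' (outer except TypeError) → 'P' (after the try/except). Output: JP

Answer: JP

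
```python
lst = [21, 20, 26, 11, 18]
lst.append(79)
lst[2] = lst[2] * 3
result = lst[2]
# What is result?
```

Trace:
`lst = [21, 20, 26, 11, 18]` → lst = [21, 20, 26, 11, 18]
`lst.append(79)` → lst = [21, 20, 26, 11, 18, 79]
`lst[2] = lst[2] * 3` → lst = [21, 20, 78, 11, 18, 79]
`result = lst[2]` → result = 78
So result = 78

Answer: 78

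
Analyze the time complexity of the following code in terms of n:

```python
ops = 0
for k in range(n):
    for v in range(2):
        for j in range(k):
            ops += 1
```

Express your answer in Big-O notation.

Each loop level contributes: n × 1 × n. Multiplying the contributions gives O(n^2).

Answer: O(n^2)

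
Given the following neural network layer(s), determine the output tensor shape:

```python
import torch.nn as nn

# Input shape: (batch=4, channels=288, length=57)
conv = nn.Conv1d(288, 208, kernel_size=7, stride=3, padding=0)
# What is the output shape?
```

Input: (4, 288, 57) -> Output: (4, 208, 17)

Answer: (4, 208, 17)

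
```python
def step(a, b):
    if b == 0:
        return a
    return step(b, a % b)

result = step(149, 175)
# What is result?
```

step(149, 175) -> step(175, 149) -> step(149, 26) -> step(26, 19) -> step(19, 7) -> step(7, 5) -> step(5, 2) -> step(2, 1) -> step(1, 0) -> 1

Answer: 1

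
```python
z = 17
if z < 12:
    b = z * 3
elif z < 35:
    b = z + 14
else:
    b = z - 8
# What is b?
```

Trace:
`z = 17` → z = 17
`if z < 12: ...` → z < 12 is False, z < 35 is True → b = 31
So b = 31

Answer: 31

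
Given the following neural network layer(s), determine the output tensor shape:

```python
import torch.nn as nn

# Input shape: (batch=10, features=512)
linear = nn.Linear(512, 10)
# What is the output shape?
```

Input: (10, 512) -> Output: (10, 10)

Answer: (10, 10)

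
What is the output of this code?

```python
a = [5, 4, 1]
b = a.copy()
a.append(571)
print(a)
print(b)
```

Key concept: list.copy() creates independent copy.
Step by step:
`a = [5, 4, 1]` → a = [5, 4, 1]
`b = a.copy()` → b = [5, 4, 1]
`a.append(571)` → a = [5, 4, 1, 571]
`print(a)` → prints [5, 4, 1, 571]
`print(b)` → prints [5, 4, 1]

Answer:
[5, 4, 1, 571]
[5, 4, 1]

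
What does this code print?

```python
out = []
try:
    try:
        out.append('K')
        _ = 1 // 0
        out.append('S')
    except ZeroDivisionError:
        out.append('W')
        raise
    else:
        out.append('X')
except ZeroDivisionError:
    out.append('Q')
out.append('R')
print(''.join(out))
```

Execution trace: 'K' (inner try body) → 'W' (inner except ZeroDivisionError) → 'Q' (outer except ZeroDivisionError) → 'R' (after the try/except). Output: KWQR

Answer: KWQR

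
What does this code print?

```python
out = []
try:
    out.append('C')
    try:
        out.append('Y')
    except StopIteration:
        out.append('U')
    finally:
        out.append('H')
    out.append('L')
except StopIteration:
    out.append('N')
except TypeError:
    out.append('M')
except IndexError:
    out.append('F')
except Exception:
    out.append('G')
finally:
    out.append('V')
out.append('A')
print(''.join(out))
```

Execution trace: 'C' (try body) → 'Y' (inner try body, no exception) → 'H' (inner finally) → 'L' (try body, no exception) → 'V' (finally) → 'A' (after the try/except). Output: CYHLVA

Answer: CYHLVA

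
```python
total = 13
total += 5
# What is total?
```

Trace:
`total = 13` → total = 13
`total += 5` → total = 18
So total = 18

Answer: 18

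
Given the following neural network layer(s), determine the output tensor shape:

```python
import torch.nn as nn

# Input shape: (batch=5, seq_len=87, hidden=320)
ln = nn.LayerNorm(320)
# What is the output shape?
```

Input: (5, 87, 320) -> Output: (5, 87, 320)

Answer: (5, 87, 320)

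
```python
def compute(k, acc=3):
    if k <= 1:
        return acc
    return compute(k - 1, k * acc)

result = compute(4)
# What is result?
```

Accumulator trace (n, acc): (4, 3) -> (3, 12) -> (2, 36) -> (1, 72) -> return 72

Answer: 72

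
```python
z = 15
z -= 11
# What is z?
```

Trace:
`z = 15` → z = 15
`z -= 11` → z = 4
So z = 4

Answer: 4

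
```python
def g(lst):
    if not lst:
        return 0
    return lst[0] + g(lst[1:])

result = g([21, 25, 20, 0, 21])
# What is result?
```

21 + 25 + 20 + 0 + 21 + 0 = 87

Answer: 87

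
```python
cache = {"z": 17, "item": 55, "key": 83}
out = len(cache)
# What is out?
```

Trace:
`cache = {"z": 17, "item": 55, "key": 83}` → cache = {'z': 17, 'item': 55, 'key': 83}
`out = len(cache)` → out = 3
So out = 3

Answer: 3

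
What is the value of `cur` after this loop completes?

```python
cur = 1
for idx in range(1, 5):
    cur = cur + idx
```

Start at 1, add 1 through 4
`cur` takes the values: 1 → 2 → 4 → 7 → 11

Answer: 11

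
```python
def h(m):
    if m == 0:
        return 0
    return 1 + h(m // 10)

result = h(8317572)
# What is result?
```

Count of digits of 8317572: 7

Answer: 7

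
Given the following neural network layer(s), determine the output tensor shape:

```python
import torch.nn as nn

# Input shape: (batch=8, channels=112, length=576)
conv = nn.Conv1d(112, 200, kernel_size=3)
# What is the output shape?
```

Input: (8, 112, 576) -> Output: (8, 200, 574)

Answer: (8, 200, 574)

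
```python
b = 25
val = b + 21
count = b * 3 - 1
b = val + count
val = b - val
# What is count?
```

Trace:
`b = 25` → b = 25
`val = b + 21` → val = 46
`count = b * 3 - 1` → count = 74
`b = val + count` → b = 120
`val = b - val` → val = 74
So count = 74

Answer: 74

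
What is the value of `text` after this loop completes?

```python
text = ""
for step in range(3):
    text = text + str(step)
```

Concatenate digits 0 to 2
`text` takes the values: "" → "0" → "01" → "012"

Answer: "012"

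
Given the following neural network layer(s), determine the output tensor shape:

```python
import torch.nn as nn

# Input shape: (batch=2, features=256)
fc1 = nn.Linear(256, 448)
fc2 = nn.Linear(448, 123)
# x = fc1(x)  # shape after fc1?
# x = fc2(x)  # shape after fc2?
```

Input: (2, 256) -> after fc1: (2, 448) -> Output: (2, 123)

Answer: (2, 123)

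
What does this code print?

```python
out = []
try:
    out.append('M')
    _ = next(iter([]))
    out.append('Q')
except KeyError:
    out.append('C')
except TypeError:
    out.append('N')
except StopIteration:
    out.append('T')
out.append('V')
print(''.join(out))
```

Execution trace: 'M' (try body) → 'T' (except StopIteration) → 'V' (after the try/except). Output: MTV

Answer: MTV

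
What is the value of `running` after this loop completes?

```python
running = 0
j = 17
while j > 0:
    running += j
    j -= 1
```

Sum 17 down to 1
`running` takes the values: 0 → 17 → 33 → 48 → 62 → 75 → 87 → 98 → 108 → 117 → 125 → 132 → 138 → 143 → 147 → 150 → 152 → 153

Answer: 153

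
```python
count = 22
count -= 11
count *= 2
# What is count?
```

Trace:
`count = 22` → count = 22
`count -= 11` → count = 11
`count *= 2` → count = 22
So count = 22

Answer: 22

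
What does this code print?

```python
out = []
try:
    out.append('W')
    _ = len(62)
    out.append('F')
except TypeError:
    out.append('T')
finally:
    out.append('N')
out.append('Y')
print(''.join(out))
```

Execution trace: 'W' (try body) → 'T' (except TypeError) → 'N' (finally) → 'Y' (after the try/except). Output: WTNY

Answer: WTNY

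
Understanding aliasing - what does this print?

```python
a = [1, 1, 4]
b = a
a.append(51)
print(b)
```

Key concept: basic list aliasing.
Step by step:
`a = [1, 1, 4]` → a = [1, 1, 4]
`b = a` → b = [1, 1, 4] (same object as a)
`a.append(51)` → a = [1, 1, 4, 51] (same object as b); b = [1, 1, 4, 51] (same object as a)
`print(b)` → prints [1, 1, 4, 51]

Answer: [1, 1, 4, 51]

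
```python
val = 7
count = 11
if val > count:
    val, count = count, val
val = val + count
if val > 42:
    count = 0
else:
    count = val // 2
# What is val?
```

Trace:
`val = 7` → val = 7
`count = 11` → count = 11
`if val > count: ...` → val > count is False → no variable changes
`val = val + count` → val = 18
`if val > 42: ...` → val > 42 is False, take else branch → count = 9
So val = 18

Answer: 18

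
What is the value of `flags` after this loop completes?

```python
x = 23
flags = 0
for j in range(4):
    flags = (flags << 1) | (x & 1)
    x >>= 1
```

Reverse lowest 4 bits of 23
`flags` takes the values: 0 → 1 → 3 → 7 → 14

Answer: 14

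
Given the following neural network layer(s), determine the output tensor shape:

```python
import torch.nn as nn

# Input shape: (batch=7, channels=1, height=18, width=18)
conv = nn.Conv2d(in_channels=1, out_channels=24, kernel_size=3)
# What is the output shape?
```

Input: (7, 1, 18, 18) -> Output: (7, 24, 16, 16)

Answer: (7, 24, 16, 16)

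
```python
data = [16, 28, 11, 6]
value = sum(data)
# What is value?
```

Trace:
`data = [16, 28, 11, 6]` → data = [16, 28, 11, 6]
`value = sum(data)` → value = 61
So value = 61

Answer: 61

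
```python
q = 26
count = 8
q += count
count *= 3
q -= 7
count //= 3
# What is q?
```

Trace:
`q = 26` → q = 26
`count = 8` → count = 8
`q += count` → q = 34
`count *= 3` → count = 24
`q -= 7` → q = 27
`count //= 3` → count = 8
So q = 27

Answer: 27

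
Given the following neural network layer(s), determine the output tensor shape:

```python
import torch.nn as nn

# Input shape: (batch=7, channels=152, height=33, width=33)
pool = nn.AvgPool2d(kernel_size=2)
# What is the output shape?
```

Input: (7, 152, 33, 33) -> Output: (7, 152, 16, 16)

Answer: (7, 152, 16, 16)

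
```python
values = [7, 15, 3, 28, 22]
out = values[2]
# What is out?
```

Trace:
`values = [7, 15, 3, 28, 22]` → values = [7, 15, 3, 28, 22]
`out = values[2]` → out = 3
So out = 3

Answer: 3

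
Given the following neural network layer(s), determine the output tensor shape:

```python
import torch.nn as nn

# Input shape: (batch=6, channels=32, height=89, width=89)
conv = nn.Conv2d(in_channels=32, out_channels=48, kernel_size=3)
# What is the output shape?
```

Input: (6, 32, 89, 89) -> Output: (6, 48, 87, 87)

Answer: (6, 48, 87, 87)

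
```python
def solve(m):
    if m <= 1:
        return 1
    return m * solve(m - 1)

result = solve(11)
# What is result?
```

solve(11) = 11 * 10 * 9 * 8 * 7 * 6 * 5 * 4 * 3 * 2 * 1 = 39916800

Answer: 39916800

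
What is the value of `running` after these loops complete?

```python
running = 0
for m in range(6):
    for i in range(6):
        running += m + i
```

Sum of all m+i for m,i in 6x6
`running` takes the values: 0 → 1 → 3 → 6 → 10 → 15 → 16 → 18 → 21 → 25 → 30 → 36 → 38 → 41 → 45 → 50 → 56 → 63 → 66 → 70 → 75 → 81 → 88 → 96 → 100 → 105 → 111 → 118 → 126 → 135 → 140 → 146 → 153 → 161 → 170 → 180

Answer: 180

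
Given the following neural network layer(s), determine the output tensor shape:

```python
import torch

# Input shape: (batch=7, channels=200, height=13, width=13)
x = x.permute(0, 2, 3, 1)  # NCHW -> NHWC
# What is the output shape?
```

Input: (7, 200, 13, 13) -> Output: (7, 13, 13, 200)

Answer: (7, 13, 13, 200)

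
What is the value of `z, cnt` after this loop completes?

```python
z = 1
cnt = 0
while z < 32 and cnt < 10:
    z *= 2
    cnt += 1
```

Double until >= 32 or 10 iterations
`z, cnt` takes the values: (1, 0) → (2, 0) → (2, 1) → (4, 1) → (4, 2) → (8, 2) → (8, 3) → (16, 3) → (16, 4) → (32, 4) → (32, 5)

Answer: 32, 5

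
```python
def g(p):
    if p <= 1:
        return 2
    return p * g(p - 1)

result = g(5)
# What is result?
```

g(5) = 5 * 4 * 3 * 2 * 2 = 240

Answer: 240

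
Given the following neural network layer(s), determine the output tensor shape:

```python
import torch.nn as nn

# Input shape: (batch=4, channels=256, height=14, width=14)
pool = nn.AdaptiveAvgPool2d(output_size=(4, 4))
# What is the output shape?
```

Input: (4, 256, 14, 14) -> Output: (4, 256, 4, 4)

Answer: (4, 256, 4, 4)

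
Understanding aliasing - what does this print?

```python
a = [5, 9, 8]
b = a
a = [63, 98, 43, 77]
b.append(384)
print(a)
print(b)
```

Key concept: rebinding vs mutation: a is rebound to a new list, b still points at the original.
Step by step:
`a = [5, 9, 8]` → a = [5, 9, 8]
`b = a` → b = [5, 9, 8] (same object as a)
`a = [63, 98, 43, 77]` → a = [63, 98, 43, 77]
`b.append(384)` → b = [5, 9, 8, 384]
`print(a)` → prints [63, 98, 43, 77]
`print(b)` → prints [5, 9, 8, 384]

Answer:
[63, 98, 43, 77]
[5, 9, 8, 384]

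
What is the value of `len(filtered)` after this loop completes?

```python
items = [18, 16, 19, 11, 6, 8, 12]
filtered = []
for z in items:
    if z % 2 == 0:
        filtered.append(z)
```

Count even numbers in [18, 16, 19, 11, 6, 8, 12]
`filtered` takes the values: [] → [18] → [18, 16] → [18, 16, 6] → [18, 16, 6, 8] → [18, 16, 6, 8, 12]
So `len(filtered)` = 5

Answer: 5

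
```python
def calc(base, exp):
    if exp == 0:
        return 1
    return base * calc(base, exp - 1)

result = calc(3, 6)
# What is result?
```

calc(3, 6) = 3 * 3 * 3 * 3 * 3 * 3 = 729

Answer: 729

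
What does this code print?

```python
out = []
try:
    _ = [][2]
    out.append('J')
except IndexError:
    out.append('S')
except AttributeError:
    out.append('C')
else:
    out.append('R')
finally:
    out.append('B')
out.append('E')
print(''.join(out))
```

Execution trace: 'S' (except IndexError) → 'B' (finally) → 'E' (after the try/except). Output: SBE

Answer: SBE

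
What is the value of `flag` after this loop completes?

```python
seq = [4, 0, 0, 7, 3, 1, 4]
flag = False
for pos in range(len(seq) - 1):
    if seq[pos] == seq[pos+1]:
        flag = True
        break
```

Check consecutive duplicates in [4, 0, 0, 7, 3, 1, 4]
`flag` takes the values: False → True

Answer: True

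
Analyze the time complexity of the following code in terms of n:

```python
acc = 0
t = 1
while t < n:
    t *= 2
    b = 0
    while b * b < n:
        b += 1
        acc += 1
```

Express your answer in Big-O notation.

Each loop level contributes: log n × √n. Multiplying the contributions gives O(√n log n).

Answer: O(√n log n)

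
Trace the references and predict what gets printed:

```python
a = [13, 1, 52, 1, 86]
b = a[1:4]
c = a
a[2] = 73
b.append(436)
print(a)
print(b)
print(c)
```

Key concept: slice vs alias.
Step by step:
`a = [13, 1, 52, 1, 86]` → a = [13, 1, 52, 1, 86]
`b = a[1:4]` → b = [1, 52, 1]
`c = a` → c = [13, 1, 52, 1, 86] (same object as a)
`a[2] = 73` → a = [13, 1, 73, 1, 86] (same object as c); c = [13, 1, 73, 1, 86] (same object as a)
`b.append(436)` → b = [1, 52, 1, 436]
`print(a)` → prints [13, 1, 73, 1, 86]
`print(b)` → prints [1, 52, 1, 436]
`print(c)` → prints [13, 1, 73, 1, 86]

Answer:
[13, 1, 73, 1, 86]
[1, 52, 1, 436]
[13, 1, 73, 1, 86]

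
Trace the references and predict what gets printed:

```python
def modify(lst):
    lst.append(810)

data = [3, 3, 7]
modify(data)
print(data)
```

Key concept: function modifies passed list.
Step by step:
`data = [3, 3, 7]` → data = [3, 3, 7]
`modify(data)` → data = [3, 3, 7, 810]
`print(data)` → prints [3, 3, 7, 810]

Answer: [3, 3, 7, 810]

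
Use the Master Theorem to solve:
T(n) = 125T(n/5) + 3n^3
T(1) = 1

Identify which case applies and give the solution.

a=125, b=5, f(n)=3n^3. log_5(125) = 3. Since c=3 = 3, Case 2 applies: T(n) = Θ(n^log_b(a) · log n) = O(n^3 log n).

Answer: O(n^3 log n) - Case 2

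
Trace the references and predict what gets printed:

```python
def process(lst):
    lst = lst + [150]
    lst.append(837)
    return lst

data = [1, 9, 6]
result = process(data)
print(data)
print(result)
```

Key concept: rebinding parameter vs mutation.
Step by step:
`data = [1, 9, 6]` → data = [1, 9, 6]
`result = process(data)` → result = [1, 9, 6, 150, 837]
`print(data)` → prints [1, 9, 6]
`print(result)` → prints [1, 9, 6, 150, 837]

Answer:
[1, 9, 6]
[1, 9, 6, 150, 837]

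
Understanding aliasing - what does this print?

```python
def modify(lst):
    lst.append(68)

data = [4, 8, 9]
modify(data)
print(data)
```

Key concept: function modifies passed list.
Step by step:
`data = [4, 8, 9]` → data = [4, 8, 9]
`modify(data)` → data = [4, 8, 9, 68]
`print(data)` → prints [4, 8, 9, 68]

Answer: [4, 8, 9, 68]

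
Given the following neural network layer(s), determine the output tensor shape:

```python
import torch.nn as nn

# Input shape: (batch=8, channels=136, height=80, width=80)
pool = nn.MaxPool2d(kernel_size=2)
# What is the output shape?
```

Input: (8, 136, 80, 80) -> Output: (8, 136, 40, 40)

Answer: (8, 136, 40, 40)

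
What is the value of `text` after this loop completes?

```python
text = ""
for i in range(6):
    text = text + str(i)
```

Concatenate digits 0 to 5
`text` takes the values: "" → "0" → "01" → "012" → "0123" → "01234" → "012345"

Answer: "012345"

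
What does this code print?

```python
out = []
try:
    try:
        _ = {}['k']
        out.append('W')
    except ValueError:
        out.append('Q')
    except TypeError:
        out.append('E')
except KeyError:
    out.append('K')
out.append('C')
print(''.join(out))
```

Execution trace: 'K' (outer except KeyError) → 'C' (after the try/except). Output: KC

Answer: KC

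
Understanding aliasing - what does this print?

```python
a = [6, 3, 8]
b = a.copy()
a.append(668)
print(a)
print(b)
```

Key concept: list.copy() creates independent copy.
Step by step:
`a = [6, 3, 8]` → a = [6, 3, 8]
`b = a.copy()` → b = [6, 3, 8]
`a.append(668)` → a = [6, 3, 8, 668]
`print(a)` → prints [6, 3, 8, 668]
`print(b)` → prints [6, 3, 8]

Answer:
[6, 3, 8, 668]
[6, 3, 8]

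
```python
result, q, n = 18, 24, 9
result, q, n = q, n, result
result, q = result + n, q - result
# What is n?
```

Trace:
`result, q, n = 18, 24, 9` → result = 18; q = 24; n = 9
`result, q, n = q, n, result` → result = 24; q = 9; n = 18
`result, q = result + n, q - result` → result = 42; q = -15
So n = 18

Answer: 18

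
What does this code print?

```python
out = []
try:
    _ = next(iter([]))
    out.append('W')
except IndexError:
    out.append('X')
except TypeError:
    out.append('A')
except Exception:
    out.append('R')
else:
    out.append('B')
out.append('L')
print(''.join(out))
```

Execution trace: 'R' (except Exception) → 'L' (after the try/except). Output: RL

Answer: RL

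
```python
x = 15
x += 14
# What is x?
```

Trace:
`x = 15` → x = 15
`x += 14` → x = 29
So x = 29

Answer: 29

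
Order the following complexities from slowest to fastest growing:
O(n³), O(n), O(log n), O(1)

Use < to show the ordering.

Ordered by growth rate: O(1) < O(log n) < O(n) < O(n³)

Answer: O(1) < O(log n) < O(n) < O(n³)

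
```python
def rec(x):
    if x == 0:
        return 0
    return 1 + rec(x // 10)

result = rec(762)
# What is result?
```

Count of digits of 762: 3

Answer: 3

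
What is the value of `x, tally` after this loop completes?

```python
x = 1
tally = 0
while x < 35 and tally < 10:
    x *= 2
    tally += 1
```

Double until >= 35 or 10 iterations
`x, tally` takes the values: (1, 0) → (2, 0) → (2, 1) → (4, 1) → (4, 2) → (8, 2) → (8, 3) → (16, 3) → (16, 4) → (32, 4) → (32, 5) → (64, 5) → (64, 6)

Answer: 64, 6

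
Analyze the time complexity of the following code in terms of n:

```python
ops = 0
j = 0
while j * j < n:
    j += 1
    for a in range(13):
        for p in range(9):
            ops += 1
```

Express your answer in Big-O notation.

Each loop level contributes: √n × 1 × 1. Multiplying the contributions gives O(√n).

Answer: O(√n)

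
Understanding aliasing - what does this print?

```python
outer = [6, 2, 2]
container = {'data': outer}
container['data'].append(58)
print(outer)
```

Key concept: dict holds reference to list.
Step by step:
`outer = [6, 2, 2]` → outer = [6, 2, 2]
`container = {'data': outer}` → container = {'data': [6, 2, 2]}
`container['data'].append(58)` → outer = [6, 2, 2, 58]; container = {'data': [6, 2, 2, 58]}
`print(outer)` → prints [6, 2, 2, 58]

Answer: [6, 2, 2, 58]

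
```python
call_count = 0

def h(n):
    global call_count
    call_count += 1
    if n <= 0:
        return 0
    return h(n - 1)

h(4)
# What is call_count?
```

Linear recursion stepping by 1: 5 calls from n=4 down to ≤0.

Answer: 5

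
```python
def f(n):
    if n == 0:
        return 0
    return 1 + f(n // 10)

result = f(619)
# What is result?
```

Count of digits of 619: 3

Answer: 3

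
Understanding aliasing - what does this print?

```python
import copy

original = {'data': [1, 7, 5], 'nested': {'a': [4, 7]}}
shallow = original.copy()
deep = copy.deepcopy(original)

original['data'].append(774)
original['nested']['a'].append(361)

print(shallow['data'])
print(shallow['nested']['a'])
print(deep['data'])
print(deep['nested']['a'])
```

Key concept: comparing shallow vs deep copy.
Step by step:
`original = {'data': [1, 7, 5], 'nested': {'a': [4, 7]}}` → original = {'data': [1, 7, 5], 'nested': {'a': [4, 7]}}
`shallow = original.copy()` → shallow = {'data': [1, 7, 5], 'nested': {'a': [4, 7]}}
`deep = copy.deepcopy(original)` → deep = {'data': [1, 7, 5], 'nested': {'a': [4, 7]}}
`original['data'].append(774)` → original = {'data': [1, 7, 5, 774], 'nested': {'a': [4, 7]}}; shallow = {'data': [1, 7, 5, 774], 'nested': {'a': [4, 7]}}
`original['nested']['a'].append(361)` → original = {'data': [1, 7, 5, 774], 'nested': {'a': [4, 7, 361]}}; shallow = {'data': [1, 7, 5, 774], 'nested': {'a': [4, 7, 361]}}
`print(shallow['data'])` → prints [1, 7, 5, 774]
`print(shallow['nested']['a'])` → prints [4, 7, 361]
`print(deep['data'])` → prints [1, 7, 5]
`print(deep['nested']['a'])` → prints [4, 7]

Answer:
[1, 7, 5, 774]
[4, 7, 361]
[1, 7, 5]
[4, 7]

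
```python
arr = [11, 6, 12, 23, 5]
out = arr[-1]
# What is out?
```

Trace:
`arr = [11, 6, 12, 23, 5]` → arr = [11, 6, 12, 23, 5]
`out = arr[-1]` → out = 5
So out = 5

Answer: 5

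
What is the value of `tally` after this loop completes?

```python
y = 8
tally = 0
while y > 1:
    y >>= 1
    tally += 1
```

Count right shifts until 1
`tally` takes the values: 0 → 1 → 2 → 3

Answer: 3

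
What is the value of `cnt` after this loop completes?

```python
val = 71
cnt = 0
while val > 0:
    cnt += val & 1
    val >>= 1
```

Count set bits in 71 (binary: 0b1000111)
`cnt` takes the values: 0 → 1 → 2 → 3 → 4

Answer: 4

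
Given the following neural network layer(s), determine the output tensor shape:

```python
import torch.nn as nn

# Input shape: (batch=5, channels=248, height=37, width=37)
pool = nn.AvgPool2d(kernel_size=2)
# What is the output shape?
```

Input: (5, 248, 37, 37) -> Output: (5, 248, 18, 18)

Answer: (5, 248, 18, 18)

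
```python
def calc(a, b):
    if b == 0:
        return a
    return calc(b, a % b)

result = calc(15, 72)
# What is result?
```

calc(15, 72) -> calc(72, 15) -> calc(15, 12) -> calc(12, 3) -> calc(3, 0) -> 3

Answer: 3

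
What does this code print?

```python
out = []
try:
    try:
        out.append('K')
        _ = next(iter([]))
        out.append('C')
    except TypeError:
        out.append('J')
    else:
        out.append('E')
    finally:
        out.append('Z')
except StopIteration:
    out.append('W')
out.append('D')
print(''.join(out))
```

Execution trace: 'K' (try body) → 'Z' (finally) → 'W' (outer except StopIteration) → 'D' (after the try/except). Output: KZWD

Answer: KZWD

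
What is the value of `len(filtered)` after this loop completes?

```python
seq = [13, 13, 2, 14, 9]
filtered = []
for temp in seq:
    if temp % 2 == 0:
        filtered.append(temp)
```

Count even numbers in [13, 13, 2, 14, 9]
`filtered` takes the values: [] → [2] → [2, 14]
So `len(filtered)` = 2

Answer: 2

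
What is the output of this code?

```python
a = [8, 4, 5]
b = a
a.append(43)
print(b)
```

Key concept: basic list aliasing.
Step by step:
`a = [8, 4, 5]` → a = [8, 4, 5]
`b = a` → b = [8, 4, 5] (same object as a)
`a.append(43)` → a = [8, 4, 5, 43] (same object as b); b = [8, 4, 5, 43] (same object as a)
`print(b)` → prints [8, 4, 5, 43]

Answer: [8, 4, 5, 43]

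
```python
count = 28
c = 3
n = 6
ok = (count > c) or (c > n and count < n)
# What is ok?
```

Trace:
`count = 28` → count = 28
`c = 3` → c = 3
`n = 6` → n = 6
`ok = (count > c) or (c > n and count < n)` → ok = True
So ok = True

Answer: True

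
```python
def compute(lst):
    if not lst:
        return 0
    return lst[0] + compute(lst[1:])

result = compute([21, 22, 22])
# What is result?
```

21 + 22 + 22 + 0 = 65

Answer: 65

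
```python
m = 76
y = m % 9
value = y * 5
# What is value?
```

Trace:
`m = 76` → m = 76
`y = m % 9` → y = 4
`value = y * 5` → value = 20
So value = 20

Answer: 20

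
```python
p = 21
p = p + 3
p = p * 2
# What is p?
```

Trace:
`p = 21` → p = 21
`p = p + 3` → p = 24
`p = p * 2` → p = 48
So p = 48

Answer: 48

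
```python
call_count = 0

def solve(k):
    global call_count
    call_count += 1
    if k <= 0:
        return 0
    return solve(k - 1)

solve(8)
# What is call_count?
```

Linear recursion stepping by 1: 9 calls from k=8 down to ≤0.

Answer: 9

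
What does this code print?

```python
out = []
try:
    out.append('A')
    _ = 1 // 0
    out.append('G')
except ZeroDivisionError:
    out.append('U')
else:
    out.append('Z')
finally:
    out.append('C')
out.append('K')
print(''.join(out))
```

Execution trace: 'A' (try body) → 'U' (except ZeroDivisionError) → 'C' (finally) → 'K' (after the try/except). Output: AUCK

Answer: AUCK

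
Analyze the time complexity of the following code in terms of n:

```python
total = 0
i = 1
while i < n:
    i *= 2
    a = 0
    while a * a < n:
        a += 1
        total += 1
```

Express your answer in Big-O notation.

Each loop level contributes: log n × √n. Multiplying the contributions gives O(√n log n).

Answer: O(√n log n)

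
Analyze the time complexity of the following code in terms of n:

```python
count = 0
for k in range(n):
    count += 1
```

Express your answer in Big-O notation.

Each loop level contributes: n. Multiplying the contributions gives O(n).

Answer: O(n)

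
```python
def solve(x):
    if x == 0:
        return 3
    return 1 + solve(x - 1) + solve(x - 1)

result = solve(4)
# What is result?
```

solve(x) = 1 + 2·solve(x-1), solve(0)=3. Closed form: (3+1)·2^4 - 1 = 63.

Answer: 63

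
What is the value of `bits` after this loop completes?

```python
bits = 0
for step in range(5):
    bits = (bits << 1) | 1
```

Build 5 consecutive 1-bits: 0b11111
`bits` takes the values: 0 → 1 → 3 → 7 → 15 → 31

Answer: 31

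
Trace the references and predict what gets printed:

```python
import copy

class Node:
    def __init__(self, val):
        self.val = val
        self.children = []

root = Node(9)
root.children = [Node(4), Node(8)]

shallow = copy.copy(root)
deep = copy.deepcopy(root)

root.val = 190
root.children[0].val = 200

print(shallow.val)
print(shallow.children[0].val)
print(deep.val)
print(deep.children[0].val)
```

Key concept: deep copy with custom objects.
Step by step:
`root = Node(9)` → root = Node(val=9, children=[])
`root.children = [Node(4), Node(8)]` → root = Node(val=9, children=[Node(val=4, children=[]), Node(val=8, children=[])])
`shallow = copy.copy(root)` → shallow = Node(val=9, children=[Node(val=4, children=[]), Node(val=8, children=[])])
`deep = copy.deepcopy(root)` → deep = Node(val=9, children=[Node(val=4, children=[]), Node(val=8, children=[])])
`root.val = 190` → root = Node(val=190, children=[Node(val=4, children=[]), Node(val=8, children=[])])
`root.children[0].val = 200` → root = Node(val=190, children=[Node(val=200, children=[]), Node(val=8, children=[])]); shallow = Node(val=9, children=[Node(val=200, children=[]), Node(val=8, children=[])])
`print(shallow.val)` → prints 9
`print(shallow.children[0].val)` → prints 200
`print(deep.val)` → prints 9
`print(deep.children[0].val)` → prints 4

Answer:
9
200
9
4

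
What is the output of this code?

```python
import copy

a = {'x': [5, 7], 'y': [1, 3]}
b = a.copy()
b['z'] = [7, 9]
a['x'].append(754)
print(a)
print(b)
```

Key concept: shallow copy of dict with mutable values.
Step by step:
`a = {'x': [5, 7], 'y': [1, 3]}` → a = {'x': [5, 7], 'y': [1, 3]}
`b = a.copy()` → b = {'x': [5, 7], 'y': [1, 3]}
`b['z'] = [7, 9]` → b = {'x': [5, 7], 'y': [1, 3], 'z': [7, 9]}
`a['x'].append(754)` → a = {'x': [5, 7, 754], 'y': [1, 3]}; b = {'x': [5, 7, 754], 'y': [1, 3], 'z': [7, 9]}
`print(a)` → prints {'x': [5, 7, 754], 'y': [1, 3]}
`print(b)` → prints {'x': [5, 7, 754], 'y': [1, 3], 'z': [7, 9]}

Answer:
{'x': [5, 7, 754], 'y': [1, 3]}
{'x': [5, 7, 754], 'y': [1, 3], 'z': [7, 9]}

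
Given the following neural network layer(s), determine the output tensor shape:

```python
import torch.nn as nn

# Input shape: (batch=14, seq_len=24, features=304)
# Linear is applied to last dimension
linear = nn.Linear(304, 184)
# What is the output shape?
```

Input: (14, 24, 304) -> Output: (14, 24, 184)

Answer: (14, 24, 184)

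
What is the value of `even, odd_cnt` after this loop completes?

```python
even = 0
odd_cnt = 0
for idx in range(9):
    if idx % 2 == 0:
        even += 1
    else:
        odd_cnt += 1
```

Count evens and odds in range(9)
`even, odd_cnt` takes the values: (0, 0) → (1, 0) → (1, 1) → (2, 1) → (2, 2) → (3, 2) → (3, 3) → (4, 3) → (4, 4) → (5, 4)

Answer: 5, 4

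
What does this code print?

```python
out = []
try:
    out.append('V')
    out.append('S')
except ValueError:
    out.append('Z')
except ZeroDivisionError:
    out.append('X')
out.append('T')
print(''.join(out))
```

Execution trace: 'V' (try body) → 'S' (try body, no exception) → 'T' (after the try/except). Output: VST

Answer: VST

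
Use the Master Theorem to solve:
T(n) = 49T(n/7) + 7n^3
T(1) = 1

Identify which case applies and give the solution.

a=49, b=7, f(n)=7n^3. log_7(49) = 2. Since c=3 > 2 and the regularity condition holds (49(n/7)^3 = (49/7^3)n^3 with 49/7^3 < 1), Case 3 applies: T(n) = Θ(f(n)) = O(n^3).

Answer: O(n^3) - Case 3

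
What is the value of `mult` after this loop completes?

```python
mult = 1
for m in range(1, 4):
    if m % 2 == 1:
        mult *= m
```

Product of odd numbers 1 to 3
`mult` takes the values: 1 → 3

Answer: 3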